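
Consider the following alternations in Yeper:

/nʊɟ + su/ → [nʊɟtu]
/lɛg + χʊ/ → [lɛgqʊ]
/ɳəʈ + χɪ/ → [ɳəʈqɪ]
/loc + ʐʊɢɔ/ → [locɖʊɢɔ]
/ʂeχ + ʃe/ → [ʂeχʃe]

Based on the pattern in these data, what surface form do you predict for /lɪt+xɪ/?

[lɪtkɪ]

The data show progressive manner assimilation: /s/ → [t] after /ɟ/; /χ/ → [q] after /g/; /χ/ → [q] after /ʈ/; /ʐ/ → [ɖ] after /c/. In each pair only manner changes, matching the preceding consonant, while place and voice stay constant.
Nothing changes in [ʂeχʃe]: there the adjacent consonants already agree in manner (/ʃ/ and /χ/ are both fricatives), so this form is consistent with the same rule.
/x/ is a voiceless velar fricative. The preceding trigger /t/ is a stop, so /x/ must become a stop as well.
Changing only its manner to stop gives [k] — the voiceless velar stop.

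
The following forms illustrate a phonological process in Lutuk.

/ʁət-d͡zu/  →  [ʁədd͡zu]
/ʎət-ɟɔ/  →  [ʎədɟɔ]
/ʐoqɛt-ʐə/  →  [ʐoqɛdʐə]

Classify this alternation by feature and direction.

regressive voicing assimilation

Underlying /t/ is realised as [d] next to /d͡z/; /d͡z/ itself does not change.
The change voiceless → voiced matches the voicing of the following /d͡z/, identifying this as voicing assimilation.
Place and manner are unchanged, so the assimilation is partial, not total.
Checking the remaining alternations: /t/ → [d] before /ɟ/ (voiceless → voiced, matching voiced); /t/ → [d] before /ʐ/ (voiceless → voiced, matching voiced) — only voicing changes, and always toward the following segment.
The trigger is the following segment, so the direction is regressive (anticipatory).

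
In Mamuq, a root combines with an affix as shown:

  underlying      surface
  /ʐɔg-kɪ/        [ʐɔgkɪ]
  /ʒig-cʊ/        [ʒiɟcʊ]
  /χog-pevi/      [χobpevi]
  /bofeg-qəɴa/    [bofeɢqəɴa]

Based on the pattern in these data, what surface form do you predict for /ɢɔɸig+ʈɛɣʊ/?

The data show regressive place assimilation: /g/ → [ɟ] before /c/; /g/ → [b] before /p/; /g/ → [ɢ] before /q/. In each pair only place changes, matching the following consonant, while manner and voice stay constant.
Nothing changes in [ʐɔgkɪ]: there the adjacent consonants already agree in place (/g/ and /k/ are both velar), so this form is consistent with the same rule.
/g/ is a voiced velar stop. The following trigger /ʈ/ is retroflex, so /g/ must become retroflex as well.
The voiced retroflex stop is [ɖ], so /g/ → [ɖ].

[ɢɔɸiɖʈɛɣʊ]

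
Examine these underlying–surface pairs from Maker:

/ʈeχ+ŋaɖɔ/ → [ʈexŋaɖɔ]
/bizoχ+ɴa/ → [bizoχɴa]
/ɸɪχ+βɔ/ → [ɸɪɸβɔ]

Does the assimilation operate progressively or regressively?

The segment that alternates is /χ/, which surfaces as [x] when adjacent to /ŋ/.
/χ/ is uvular while /ŋ/ is velar; the output [x] is velar, matching the trigger — so the feature that spreads is place.
The other alternating form patterns the same way: /χ/ → [ɸ] before /β/ (uvular → bilabial, matching bilabial) — only place changes, and always toward the following segment.
Nothing changes in [bizoχɴa]: there the adjacent consonants already agree in place (/χ/ and /ɴ/ are both uvular), so this form is consistent with the same rule.
The trigger is the following segment, so the direction is regressive (anticipatory).

regressive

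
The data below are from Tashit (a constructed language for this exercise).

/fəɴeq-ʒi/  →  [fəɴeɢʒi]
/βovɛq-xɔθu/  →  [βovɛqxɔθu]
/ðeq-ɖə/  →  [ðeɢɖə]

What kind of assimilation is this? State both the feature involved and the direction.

regressive voicing assimilation

Comparing underlying and surface forms, /q/ → [ɢ] is the alternation; the neighbouring /ʒ/ is constant.
The change voiceless → voiced matches the voicing of the following /ʒ/, identifying this as voicing assimilation.
Place and manner are unchanged, so the assimilation is partial, not total.
The other alternating form patterns the same way: /q/ → [ɢ] before /ɖ/ (voiceless → voiced, matching voiced) — only voicing changes, and always toward the following segment.
Nothing changes in [βovɛqxɔθu]: there the adjacent consonants already agree in voicing (/q/ and /x/ are both voiceless), so this form is consistent with the same rule.
The trigger is the following segment, so the direction is regressive (anticipatory).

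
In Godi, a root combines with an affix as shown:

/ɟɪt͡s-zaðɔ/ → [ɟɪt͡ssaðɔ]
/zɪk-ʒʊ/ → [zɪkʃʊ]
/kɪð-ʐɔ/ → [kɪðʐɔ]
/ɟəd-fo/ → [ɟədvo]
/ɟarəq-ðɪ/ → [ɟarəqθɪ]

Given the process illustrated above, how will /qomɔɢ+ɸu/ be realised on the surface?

The data show progressive voicing assimilation: /z/ → [s] after /t͡s/; /ʒ/ → [ʃ] after /k/; /f/ → [v] after /d/; /ð/ → [θ] after /q/. In each pair only voicing changes, matching the preceding consonant, while place and manner stay constant.
Nothing changes in [kɪðʐɔ]: there the adjacent consonants already agree in voicing (/ʐ/ and /ð/ are both voiced), so this form is consistent with the same rule.
/ɸ/ is a voiceless bilabial fricative. The preceding trigger /ɢ/ is voiced, so /ɸ/ must become voiced as well.
A voiced bilabial fricative is [β], so the surface segment is [β].

[qomɔɢβu]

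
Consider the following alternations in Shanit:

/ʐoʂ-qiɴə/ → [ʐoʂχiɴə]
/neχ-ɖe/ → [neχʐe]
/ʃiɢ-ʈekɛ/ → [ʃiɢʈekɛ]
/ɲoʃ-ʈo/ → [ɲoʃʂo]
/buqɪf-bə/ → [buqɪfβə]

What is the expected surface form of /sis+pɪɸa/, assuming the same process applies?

The data show progressive manner assimilation: /q/ → [χ] after /ʂ/; /ɖ/ → [ʐ] after /χ/; /ʈ/ → [ʂ] after /ʃ/; /b/ → [β] after /f/. In each pair only manner changes, matching the preceding consonant, while place and voice stay constant.
Nothing changes in [ʃiɢʈekɛ]: there the adjacent consonants already agree in manner (/ʈ/ and /ɢ/ are both stops), so this form is consistent with the same rule.
The rule targets /p/ (voiceless bilabial stop), which sits after the trigger /s/ (fricative).
A voiceless bilabial fricative is [ɸ], so the surface segment is [ɸ].

[sisɸɪɸa]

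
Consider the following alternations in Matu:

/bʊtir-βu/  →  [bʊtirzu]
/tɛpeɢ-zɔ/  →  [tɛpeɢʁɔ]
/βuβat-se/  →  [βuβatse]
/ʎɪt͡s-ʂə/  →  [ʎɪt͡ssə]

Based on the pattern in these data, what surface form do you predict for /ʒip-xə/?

The data show progressive place assimilation: /β/ → [z] after /r/; /z/ → [ʁ] after /ɢ/; /ʂ/ → [s] after /t͡s/. In each pair only place changes, matching the preceding consonant, while manner and voice stay constant.
No alternation appears in [βuβatse]: there the adjacent consonants already agree in place (/s/ and /t/ are both alveolar), so this form is consistent with the same rule.
/x/ is a voiceless velar fricative. The preceding trigger /p/ is bilabial, so /x/ must become bilabial as well.
Changing only its place to bilabial gives [ɸ] — the voiceless bilabial fricative.

[ʒipɸə]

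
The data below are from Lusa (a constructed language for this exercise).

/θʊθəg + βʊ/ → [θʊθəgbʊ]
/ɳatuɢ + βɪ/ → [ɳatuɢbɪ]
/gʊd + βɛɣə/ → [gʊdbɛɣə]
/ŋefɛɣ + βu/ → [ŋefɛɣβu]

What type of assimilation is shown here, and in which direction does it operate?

Underlying /β/ is realised as [b] next to /g/; /g/ itself does not change.
The change fricative → stop matches the manner of the preceding /g/, identifying this as manner assimilation.
Place and voice are unchanged, so the assimilation is partial, not total.
The same holds elsewhere in the data: /β/ → [b] after /ɢ/ (fricative → stop, matching a stop); /β/ → [b] after /d/ (fricative → stop, matching a stop) — only manner changes, and always toward the preceding segment.
No alternation appears in [ŋefɛɣβu]: there the adjacent consonants already agree in manner (/β/ and /ɣ/ are both fricatives), so this form is consistent with the same rule.
Since the segment that changes follows the conditioning segment, the assimilation is progressive.

progressive manner assimilation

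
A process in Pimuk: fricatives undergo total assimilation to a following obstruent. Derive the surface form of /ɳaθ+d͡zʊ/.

/θ/ is the segment targeted by the rule; it sits immediately before /d͡z/, so it assimilates completely and surfaces as [d͡z].

[ɳad͡zd͡zʊ]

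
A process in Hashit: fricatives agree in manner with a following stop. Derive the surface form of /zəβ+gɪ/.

The rule targets /β/ (voiced bilabial fricative), which sits before the trigger /g/ (stop).
The voiced bilabial stop is [b], so /β/ → [b].

[zəbgɪ]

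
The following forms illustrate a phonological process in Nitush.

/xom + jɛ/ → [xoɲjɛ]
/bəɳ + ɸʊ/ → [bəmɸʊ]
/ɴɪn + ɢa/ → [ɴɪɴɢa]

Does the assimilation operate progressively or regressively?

regressive

Underlying /m/ is realised as [ɲ] next to /j/; /j/ itself does not change.
/m/ is bilabial while /j/ is palatal; the output [ɲ] is palatal, matching the trigger — so the feature that spreads is place.
Checking the remaining alternations: /ɳ/ → [m] before /ɸ/ (retroflex → bilabial, matching bilabial); /n/ → [ɴ] before /ɢ/ (alveolar → uvular, matching uvular) — only place changes, and always toward the following segment.
The trigger is the following segment, so the direction is regressive (anticipatory).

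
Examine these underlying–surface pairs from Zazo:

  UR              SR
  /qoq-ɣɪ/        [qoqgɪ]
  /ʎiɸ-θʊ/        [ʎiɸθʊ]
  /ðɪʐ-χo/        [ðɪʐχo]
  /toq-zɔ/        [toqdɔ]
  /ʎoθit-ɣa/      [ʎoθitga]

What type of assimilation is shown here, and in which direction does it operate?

progressive manner assimilation

Comparing underlying and surface forms, /ɣ/ → [g] is the alternation; the neighbouring /q/ is constant.
/ɣ/ is a fricative while /q/ is a stop; the output [g] is a stop, matching the trigger — so the feature that spreads is manner.
Place and voice are unchanged, so the assimilation is partial, not total.
Checking the remaining alternations: /z/ → [d] after /q/ (fricative → stop, matching a stop); /ɣ/ → [g] after /t/ (fricative → stop, matching a stop) — only manner changes, and always toward the preceding segment.
Nothing changes in [ʎiɸθʊ], [ðɪʐχo]: there the adjacent consonants already agree in manner (/θ/ and /ɸ/ are both fricatives; /χ/ and /ʐ/ are both fricatives), so these forms are consistent with the same rule.
Since the segment that changes follows the conditioning segment, the assimilation is progressive.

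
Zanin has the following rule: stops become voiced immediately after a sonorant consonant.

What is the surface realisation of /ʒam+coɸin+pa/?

[ʒamɟoɸinba]

/c/ is a voiceless palatal stop. The preceding trigger /m/ is voiced, so /c/ must become voiced as well.
A voiced palatal stop is [ɟ], so the surface segment is [ɟ].
At the second juncture, /p/ likewise becomes [b] adjacent to /n/.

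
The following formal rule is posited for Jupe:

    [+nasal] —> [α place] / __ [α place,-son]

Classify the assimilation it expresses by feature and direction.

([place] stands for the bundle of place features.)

The shared variable α links the value of the place features (abbreviated [place]) on the target to the same value on the neighbouring segment, so place is the feature that assimilates.
Since the environment is written after the underscore, the trigger follows the target; the direction is regressive.

regressive place assimilation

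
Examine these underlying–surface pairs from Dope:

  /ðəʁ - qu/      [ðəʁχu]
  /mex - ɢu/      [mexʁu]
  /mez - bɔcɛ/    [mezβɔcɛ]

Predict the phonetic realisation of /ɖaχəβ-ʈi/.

[ɖaχəβʂi]

The data show progressive manner assimilation: /q/ → [χ] after /ʁ/; /ɢ/ → [ʁ] after /x/; /b/ → [β] after /z/. In each pair only manner changes, matching the preceding consonant, while place and voice stay constant.
The rule targets /ʈ/ (voiceless retroflex stop), which sits after the trigger /β/ (fricative).
Changing only its manner to fricative gives [ʂ] — the voiceless retroflex fricative.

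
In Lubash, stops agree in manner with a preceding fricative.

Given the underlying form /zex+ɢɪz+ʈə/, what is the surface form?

/ɢ/ is a voiced uvular stop. The preceding trigger /x/ is a fricative, so /ɢ/ must become a fricative as well.
A voiced uvular fricative is [ʁ], so the surface segment is [ʁ].
At the second juncture, /ʈ/ likewise becomes [ʂ] adjacent to /z/.

[zexʁɪzʂə]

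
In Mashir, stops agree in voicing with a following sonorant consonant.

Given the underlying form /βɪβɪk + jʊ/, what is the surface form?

[βɪβɪgjʊ]

The rule targets /k/ (voiceless velar stop), which sits before the trigger /j/ (voiced).
A voiced velar stop is [g], so the surface segment is [g].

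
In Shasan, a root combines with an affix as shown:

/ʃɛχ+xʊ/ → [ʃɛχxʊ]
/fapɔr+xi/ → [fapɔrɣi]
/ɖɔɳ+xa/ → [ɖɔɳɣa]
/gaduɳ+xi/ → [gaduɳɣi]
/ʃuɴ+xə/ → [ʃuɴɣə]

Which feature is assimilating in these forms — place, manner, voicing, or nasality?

voicing

The segment that alternates is /x/, which surfaces as [ɣ] when adjacent to /r/.
/x/ is voiceless while /r/ is voiced; the output [ɣ] is voiced, matching the trigger — so the feature that spreads is voicing.
Checking the remaining alternations: /x/ → [ɣ] after /ɳ/ (voiceless → voiced, matching voiced); /x/ → [ɣ] after /ɴ/ (voiceless → voiced, matching voiced) — only voicing changes, and always toward the preceding segment.
No alternation appears in [ʃɛχxʊ]: there the adjacent consonants already agree in voicing (/x/ and /χ/ are both voiceless), so this form is consistent with the same rule.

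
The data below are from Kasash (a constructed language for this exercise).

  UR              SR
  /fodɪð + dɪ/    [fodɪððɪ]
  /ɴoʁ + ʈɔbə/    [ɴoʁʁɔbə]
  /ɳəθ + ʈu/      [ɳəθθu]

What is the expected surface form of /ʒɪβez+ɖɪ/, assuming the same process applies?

The data show progressive total assimilation (/d/ → [ð] after /ð/; /ʈ/ → [ʁ] after /ʁ/; /ʈ/ → [θ] after /θ/): in every case the target segment becomes identical to its preceding neighbour, copying more than a single feature.
/ɖ/ is the segment targeted by the rule; it sits immediately after /z/, so it assimilates completely and surfaces as [z].

[ʒɪβezzɪ]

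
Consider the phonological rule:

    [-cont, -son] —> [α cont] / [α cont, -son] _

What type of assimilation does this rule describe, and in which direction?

The shared variable α links the value of [cont] on the target to that of the neighbouring obstruent. [cont] distinguishes stops from fricatives — a manner-of-articulation feature — so this is manner assimilation.
The conditioning segment sits to the left of the focus bar, meaning the trigger precedes the segment that changes — progressive assimilation.

progressive manner assimilation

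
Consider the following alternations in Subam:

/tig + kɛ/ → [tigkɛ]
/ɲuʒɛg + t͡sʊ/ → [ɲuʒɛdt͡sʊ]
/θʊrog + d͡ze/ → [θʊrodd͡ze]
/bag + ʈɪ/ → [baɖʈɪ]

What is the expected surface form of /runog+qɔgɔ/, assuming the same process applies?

[runoɢqɔgɔ]

The data show regressive place assimilation: /g/ → [d] before /t͡s/; /g/ → [d] before /d͡z/; /g/ → [ɖ] before /ʈ/. In each pair only place changes, matching the following consonant, while manner and voice stay constant.
Nothing changes in [tigkɛ]: there the adjacent consonants already agree in place (/g/ and /k/ are both velar), so this form is consistent with the same rule.
The rule targets /g/ (voiced velar stop), which sits before the trigger /q/ (uvular).
The voiced uvular stop is [ɢ], so /g/ → [ɢ].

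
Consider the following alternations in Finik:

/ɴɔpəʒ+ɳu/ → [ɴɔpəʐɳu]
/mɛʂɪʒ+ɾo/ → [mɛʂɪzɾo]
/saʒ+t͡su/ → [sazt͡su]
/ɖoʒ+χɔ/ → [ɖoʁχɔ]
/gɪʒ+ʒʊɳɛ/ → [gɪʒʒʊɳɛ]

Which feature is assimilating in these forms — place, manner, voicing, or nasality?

Underlying /ʒ/ is realised as [ʐ] next to /ɳ/; /ɳ/ itself does not change.
The change postalveolar → retroflex matches the place of the following /ɳ/, identifying this as place assimilation.
Checking the remaining alternations: /ʒ/ → [z] before /ɾ/ (postalveolar → alveolar, matching alveolar); /ʒ/ → [z] before /t͡s/ (postalveolar → alveolar, matching alveolar); /ʒ/ → [ʁ] before /χ/ (postalveolar → uvular, matching uvular) — only place changes, and always toward the following segment.
Nothing changes in [gɪʒʒʊɳɛ]: there the adjacent consonants already agree in place (/ʒ/ and /ʒ/ are both postalveolar), so this form is consistent with the same rule.

place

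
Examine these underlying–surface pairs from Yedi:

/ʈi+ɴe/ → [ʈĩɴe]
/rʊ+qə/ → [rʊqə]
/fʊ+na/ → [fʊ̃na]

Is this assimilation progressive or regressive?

regressive

The vowel /i/ surfaces as nasalised [ĩ] next to the following nasal /ɴ/ — it has acquired the [+nasal] feature of its neighbour.
Likewise in the remaining data: /ʊ/ → [ʊ̃] before /n/ — each time a vowel is nasalised next to a following nasal.
No change occurs in [rʊqə] because the vowel at the boundary is adjacent to an oral consonant, not a nasal (/ʊ/ next to /q/).
Because the conditioning nasal is to the right of the vowel that changes, the process is regressive (anticipatory).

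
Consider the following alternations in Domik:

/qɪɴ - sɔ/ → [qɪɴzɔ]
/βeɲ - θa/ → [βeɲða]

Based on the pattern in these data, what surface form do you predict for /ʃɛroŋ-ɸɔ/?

[ʃɛroŋβɔ]

The data show progressive voicing assimilation: /s/ → [z] after /ɴ/; /θ/ → [ð] after /ɲ/. In each pair only voicing changes, matching the preceding consonant, while place and manner stay constant.
/ɸ/ is a voiceless bilabial fricative. The preceding trigger /ŋ/ is voiced, so /ɸ/ must become voiced as well.
A voiced bilabial fricative is [β], so the surface segment is [β].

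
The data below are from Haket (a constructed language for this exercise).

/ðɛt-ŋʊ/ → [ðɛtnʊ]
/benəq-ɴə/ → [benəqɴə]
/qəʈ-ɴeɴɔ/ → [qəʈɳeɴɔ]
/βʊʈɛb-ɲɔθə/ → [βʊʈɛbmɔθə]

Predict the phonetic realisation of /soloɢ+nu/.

The data show progressive place assimilation: /ŋ/ → [n] after /t/; /ɴ/ → [ɳ] after /ʈ/; /ɲ/ → [m] after /b/. In each pair only place changes, matching the preceding consonant, while manner and voice stay constant.
Nothing changes in [benəqɴə]: there the adjacent consonants already agree in place (/ɴ/ and /q/ are both uvular), so this form is consistent with the same rule.
The rule targets /n/ (voiced alveolar nasal), which sits after the trigger /ɢ/ (uvular).
Changing only its place to uvular gives [ɴ] — the voiced uvular nasal.

[soloɢɴu]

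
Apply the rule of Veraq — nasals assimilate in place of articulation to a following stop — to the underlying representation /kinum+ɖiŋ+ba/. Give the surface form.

[kinuɳɖimba]

/m/ is a voiced bilabial nasal. The following trigger /ɖ/ is retroflex, so /m/ must become retroflex as well.
The voiced retroflex nasal is [ɳ], so /m/ → [ɳ].
The same rule applies at the second boundary: /ŋ/ → [m] next to /b/.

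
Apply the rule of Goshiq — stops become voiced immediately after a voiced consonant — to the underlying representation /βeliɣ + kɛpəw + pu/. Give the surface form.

[βeliɣgɛpəwbu]

The rule targets /k/ (voiceless velar stop), which sits after the trigger /ɣ/ (voiced).
Changing only its voicing to voiced gives [g] — the voiced velar stop.
At the second juncture, /p/ likewise becomes [b] adjacent to /w/.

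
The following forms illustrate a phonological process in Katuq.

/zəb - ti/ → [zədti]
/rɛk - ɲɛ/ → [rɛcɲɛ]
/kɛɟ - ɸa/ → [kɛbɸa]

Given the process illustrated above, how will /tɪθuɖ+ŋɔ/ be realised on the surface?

The data show regressive place assimilation: /b/ → [d] before /t/; /k/ → [c] before /ɲ/; /ɟ/ → [b] before /ɸ/. In each pair only place changes, matching the following consonant, while manner and voice stay constant.
/ɖ/ is a voiced retroflex stop. The following trigger /ŋ/ is velar, so /ɖ/ must become velar as well.
Changing only its place to velar gives [g] — the voiced velar stop.

[tɪθugŋɔ]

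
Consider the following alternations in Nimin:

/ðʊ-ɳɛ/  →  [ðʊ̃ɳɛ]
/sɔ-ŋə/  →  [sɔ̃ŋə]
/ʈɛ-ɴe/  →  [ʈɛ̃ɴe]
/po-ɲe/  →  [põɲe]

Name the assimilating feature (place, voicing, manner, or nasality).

nasality

The vowel /ʊ/ surfaces as nasalised [ʊ̃] next to the following nasal /ɳ/ — it has acquired the [+nasal] feature of its neighbour.
The other forms show the same pattern: /ɔ/ → [ɔ̃] before /ŋ/; /ɛ/ → [ɛ̃] before /ɴ/; /o/ → [õ] before /ɲ/ — each time a vowel is nasalised next to a following nasal.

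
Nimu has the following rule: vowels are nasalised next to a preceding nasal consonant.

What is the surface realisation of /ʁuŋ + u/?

/u/ sits next to the nasal /ŋ/ and is therefore nasalised to [ũ].

[ʁuŋũ]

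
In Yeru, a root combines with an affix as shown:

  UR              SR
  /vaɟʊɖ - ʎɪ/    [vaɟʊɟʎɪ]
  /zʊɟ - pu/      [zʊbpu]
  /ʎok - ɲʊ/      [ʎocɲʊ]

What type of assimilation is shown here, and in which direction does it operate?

regressive place assimilation

Underlying /ɖ/ is realised as [ɟ] next to /ʎ/; /ʎ/ itself does not change.
The change retroflex → palatal matches the place of the following /ʎ/, identifying this as place assimilation.
Manner and voice are unchanged, so the assimilation is partial, not total.
Checking the remaining alternations: /ɟ/ → [b] before /p/ (palatal → bilabial, matching bilabial); /k/ → [c] before /ɲ/ (velar → palatal, matching palatal) — only place changes, and always toward the following segment.
The trigger is the following segment, so the direction is regressive (anticipatory).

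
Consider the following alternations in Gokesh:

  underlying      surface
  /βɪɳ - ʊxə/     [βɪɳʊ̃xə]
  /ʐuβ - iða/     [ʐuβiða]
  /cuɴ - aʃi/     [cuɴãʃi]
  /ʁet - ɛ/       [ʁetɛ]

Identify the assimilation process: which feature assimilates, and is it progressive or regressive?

The vowel /ʊ/ surfaces as nasalised [ʊ̃] next to the preceding nasal /ɳ/ — it has acquired the [+nasal] feature of its neighbour.
Likewise in the remaining data: /a/ → [ã] after /ɴ/ — each time a vowel is nasalised next to a preceding nasal.
No change occurs in [ʐuβiða], [ʁetɛ] because the vowel at the boundary is adjacent to an oral consonant, not a nasal (/i/ next to /β/; /ɛ/ next to /t/).
Because the conditioning nasal is to the left of the vowel that changes, the process is progressive (perseverative).

progressive nasality assimilation (vowel nasalisation)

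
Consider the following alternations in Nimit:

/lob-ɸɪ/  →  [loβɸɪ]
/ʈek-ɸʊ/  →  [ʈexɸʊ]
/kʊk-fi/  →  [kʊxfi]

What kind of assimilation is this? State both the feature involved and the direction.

Comparing underlying and surface forms, /b/ → [β] is the alternation; the neighbouring /ɸ/ is constant.
/b/ is a stop while /ɸ/ is a fricative; the output [β] is a fricative, matching the trigger — so the feature that spreads is manner.
Place and voice are unchanged, so the assimilation is partial, not total.
The same holds elsewhere in the data: /k/ → [x] before /ɸ/ (stop → fricative, matching a fricative); /k/ → [x] before /f/ (stop → fricative, matching a fricative) — only manner changes, and always toward the following segment.
Since the segment that changes precedes the conditioning segment, the assimilation is regressive.

regressive manner assimilation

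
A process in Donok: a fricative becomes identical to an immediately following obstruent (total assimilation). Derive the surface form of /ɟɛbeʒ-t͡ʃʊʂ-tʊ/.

[ɟɛbet͡ʃt͡ʃʊttʊ]

/ʒ/ is the segment targeted by the rule; it sits immediately before /t͡ʃ/, so it assimilates completely and surfaces as [t͡ʃ].
The same rule applies at the second boundary: /ʂ/ → [t] next to /t/.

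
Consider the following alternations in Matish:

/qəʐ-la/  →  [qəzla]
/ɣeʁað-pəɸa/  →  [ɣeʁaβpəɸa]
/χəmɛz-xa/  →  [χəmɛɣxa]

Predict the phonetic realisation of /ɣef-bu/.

[ɣeɸbu]

The data show regressive place assimilation: /ʐ/ → [z] before /l/; /ð/ → [β] before /p/; /z/ → [ɣ] before /x/. In each pair only place changes, matching the following consonant, while manner and voice stay constant.
/f/ is a voiceless labiodental fricative. The following trigger /b/ is bilabial, so /f/ must become bilabial as well.
Changing only its place to bilabial gives [ɸ] — the voiceless bilabial fricative.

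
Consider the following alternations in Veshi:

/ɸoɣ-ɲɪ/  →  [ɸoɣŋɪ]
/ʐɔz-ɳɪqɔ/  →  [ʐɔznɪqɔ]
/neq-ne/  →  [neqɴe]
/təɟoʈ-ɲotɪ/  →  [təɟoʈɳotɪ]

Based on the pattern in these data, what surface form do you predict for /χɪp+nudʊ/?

The data show progressive place assimilation: /ɲ/ → [ŋ] after /ɣ/; /ɳ/ → [n] after /z/; /n/ → [ɴ] after /q/; /ɲ/ → [ɳ] after /ʈ/. In each pair only place changes, matching the preceding consonant, while manner and voice stay constant.
The rule targets /n/ (voiced alveolar nasal), which sits after the trigger /p/ (bilabial).
A voiced bilabial nasal is [m], so the surface segment is [m].

[χɪpmudʊ]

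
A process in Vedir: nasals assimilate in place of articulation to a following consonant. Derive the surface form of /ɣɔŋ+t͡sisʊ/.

[ɣɔnt͡sisʊ]

/ŋ/ is a voiced velar nasal. The following trigger /t͡s/ is alveolar, so /ŋ/ must become alveolar as well.
A voiced alveolar nasal is [n], so the surface segment is [n].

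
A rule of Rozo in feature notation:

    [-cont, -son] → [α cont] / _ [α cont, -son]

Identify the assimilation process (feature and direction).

The shared variable α links the value of [cont] on the target to that of the neighbouring obstruent. [cont] distinguishes stops from fricatives — a manner-of-articulation feature — so this is manner assimilation.
Since the environment is written after the underscore, the trigger follows the target; the direction is regressive.

regressive manner assimilation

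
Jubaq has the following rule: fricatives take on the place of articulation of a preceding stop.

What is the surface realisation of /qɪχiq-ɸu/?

/ɸ/ is a voiceless bilabial fricative. The preceding trigger /q/ is uvular, so /ɸ/ must become uvular as well.
A voiceless uvular fricative is [χ], so the surface segment is [χ].

[qɪχiqχu]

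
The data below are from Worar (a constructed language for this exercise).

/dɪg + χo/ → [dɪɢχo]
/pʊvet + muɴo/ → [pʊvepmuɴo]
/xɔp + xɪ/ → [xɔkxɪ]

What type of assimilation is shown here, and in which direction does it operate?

regressive place assimilation

Underlying /g/ is realised as [ɢ] next to /χ/; /χ/ itself does not change.
The change velar → uvular matches the place of the following /χ/, identifying this as place assimilation.
Manner and voice are unchanged, so the assimilation is partial, not total.
Checking the remaining alternations: /t/ → [p] before /m/ (alveolar → bilabial, matching bilabial); /p/ → [k] before /x/ (bilabial → velar, matching velar) — only place changes, and always toward the following segment.
The trigger is the following segment, so the direction is regressive (anticipatory).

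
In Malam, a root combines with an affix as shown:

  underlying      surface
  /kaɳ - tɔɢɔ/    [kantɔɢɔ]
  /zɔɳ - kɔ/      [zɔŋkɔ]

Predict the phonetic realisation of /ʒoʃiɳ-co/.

The data show regressive place assimilation: /ɳ/ → [n] before /t/; /ɳ/ → [ŋ] before /k/. In each pair only place changes, matching the following consonant, while manner and voice stay constant.
/ɳ/ is a voiced retroflex nasal. The following trigger /c/ is palatal, so /ɳ/ must become palatal as well.
A voiced palatal nasal is [ɲ], so the surface segment is [ɲ].

[ʒoʃiɲco]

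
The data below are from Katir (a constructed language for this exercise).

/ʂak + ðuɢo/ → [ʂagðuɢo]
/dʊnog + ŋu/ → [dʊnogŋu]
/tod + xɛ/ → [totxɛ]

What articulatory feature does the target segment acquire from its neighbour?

voicing

Underlying /k/ is realised as [g] next to /ð/; /ð/ itself does not change.
/k/ is voiceless while /ð/ is voiced; the output [g] is voiced, matching the trigger — so the feature that spreads is voicing.
The other alternating form patterns the same way: /d/ → [t] before /x/ (voiced → voiceless, matching voiceless) — only voicing changes, and always toward the following segment.
Nothing changes in [dʊnogŋu]: there the adjacent consonants already agree in voicing (/g/ and /ŋ/ are both voiced), so this form is consistent with the same rule.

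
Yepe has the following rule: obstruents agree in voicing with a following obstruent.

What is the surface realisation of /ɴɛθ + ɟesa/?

[ɴɛðɟesa]

The rule targets /θ/ (voiceless dental fricative), which sits before the trigger /ɟ/ (voiced).
A voiced dental fricative is [ð], so the surface segment is [ð].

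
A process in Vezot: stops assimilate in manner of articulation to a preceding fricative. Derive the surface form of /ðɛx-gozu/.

[ðɛxɣozu]

/g/ is a voiced velar stop. The preceding trigger /x/ is a fricative, so /g/ must become a fricative as well.
A voiced velar fricative is [ɣ], so the surface segment is [ɣ].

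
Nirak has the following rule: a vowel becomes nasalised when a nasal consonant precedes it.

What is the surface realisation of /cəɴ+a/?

[cəɴã]

The vowel /a/ is adjacent to the preceding nasal /ɴ/, so it acquires [+nasal] and surfaces as [ã].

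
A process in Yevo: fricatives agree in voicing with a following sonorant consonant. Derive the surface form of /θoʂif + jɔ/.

[θoʂivjɔ]

The rule targets /f/ (voiceless labiodental fricative), which sits before the trigger /j/ (voiced).
The voiced labiodental fricative is [v], so /f/ → [v].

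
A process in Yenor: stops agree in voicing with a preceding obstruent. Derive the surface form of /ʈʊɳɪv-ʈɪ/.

The rule targets /ʈ/ (voiceless retroflex stop), which sits after the trigger /v/ (voiced).
A voiced retroflex stop is [ɖ], so the surface segment is [ɖ].

[ʈʊɳɪvɖɪ]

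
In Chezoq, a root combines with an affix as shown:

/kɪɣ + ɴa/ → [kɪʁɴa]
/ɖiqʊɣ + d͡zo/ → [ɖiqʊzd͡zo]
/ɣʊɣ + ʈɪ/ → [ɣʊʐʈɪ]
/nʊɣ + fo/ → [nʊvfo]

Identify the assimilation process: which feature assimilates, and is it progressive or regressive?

The segment that alternates is /ɣ/, which surfaces as [ʁ] when adjacent to /ɴ/.
The change velar → uvular matches the place of the following /ɴ/, identifying this as place assimilation.
Manner and voice are unchanged, so the assimilation is partial, not total.
The other alternating forms pattern the same way: /ɣ/ → [z] before /d͡z/ (velar → alveolar, matching alveolar); /ɣ/ → [ʐ] before /ʈ/ (velar → retroflex, matching retroflex); /ɣ/ → [v] before /f/ (velar → labiodental, matching labiodental) — only place changes, and always toward the following segment.
Since the segment that changes precedes the conditioning segment, the assimilation is regressive.

regressive place assimilation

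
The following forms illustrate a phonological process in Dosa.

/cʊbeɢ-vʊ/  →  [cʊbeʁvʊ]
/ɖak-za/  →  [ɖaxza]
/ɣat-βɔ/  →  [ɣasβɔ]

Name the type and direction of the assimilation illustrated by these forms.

regressive manner assimilation

The segment that alternates is /ɢ/, which surfaces as [ʁ] when adjacent to /v/.
/ɢ/ is a stop while /v/ is a fricative; the output [ʁ] is a fricative, matching the trigger — so the feature that spreads is manner.
Place and voice are unchanged, so the assimilation is partial, not total.
The other alternating forms pattern the same way: /k/ → [x] before /z/ (stop → fricative, matching a fricative); /t/ → [s] before /β/ (stop → fricative, matching a fricative) — only manner changes, and always toward the following segment.
The trigger is the following segment, so the direction is regressive (anticipatory).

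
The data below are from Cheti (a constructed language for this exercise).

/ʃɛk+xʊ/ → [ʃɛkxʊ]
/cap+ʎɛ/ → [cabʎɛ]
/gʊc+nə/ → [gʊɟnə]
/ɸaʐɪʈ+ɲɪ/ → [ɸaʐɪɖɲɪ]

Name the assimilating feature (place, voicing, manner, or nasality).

Comparing underlying and surface forms, /p/ → [b] is the alternation; the neighbouring /ʎ/ is constant.
/p/ is voiceless while /ʎ/ is voiced; the output [b] is voiced, matching the trigger — so the feature that spreads is voicing.
The other alternating forms pattern the same way: /c/ → [ɟ] before /n/ (voiceless → voiced, matching voiced); /ʈ/ → [ɖ] before /ɲ/ (voiceless → voiced, matching voiced) — only voicing changes, and always toward the following segment.
Nothing changes in [ʃɛkxʊ]: there the adjacent consonants already agree in voicing (/k/ and /x/ are both voiceless), so this form is consistent with the same rule.

voicing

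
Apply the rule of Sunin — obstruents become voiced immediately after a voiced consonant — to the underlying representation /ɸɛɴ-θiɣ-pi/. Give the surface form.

[ɸɛɴðiɣbi]

The rule targets /θ/ (voiceless dental fricative), which sits after the trigger /ɴ/ (voiced).
Changing only its voicing to voiced gives [ð] — the voiced dental fricative.
At the second juncture, /p/ likewise becomes [b] adjacent to /ɣ/.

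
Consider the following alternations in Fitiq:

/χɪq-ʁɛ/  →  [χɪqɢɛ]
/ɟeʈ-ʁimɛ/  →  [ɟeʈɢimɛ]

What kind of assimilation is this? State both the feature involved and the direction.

Comparing underlying and surface forms, /ʁ/ → [ɢ] is the alternation; the neighbouring /q/ is constant.
The change fricative → stop matches the manner of the preceding /q/, identifying this as manner assimilation.
Place and voice are unchanged, so the assimilation is partial, not total.
The same holds elsewhere in the data: /ʁ/ → [ɢ] after /ʈ/ (fricative → stop, matching a stop) — only manner changes, and always toward the preceding segment.
The trigger is the preceding segment, so the direction is progressive (perseverative).

progressive manner assimilation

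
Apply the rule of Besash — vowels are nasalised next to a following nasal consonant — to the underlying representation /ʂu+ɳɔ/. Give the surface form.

The vowel /u/ is adjacent to the following nasal /ɳ/, so it acquires [+nasal] and surfaces as [ũ].

[ʂũɳɔ]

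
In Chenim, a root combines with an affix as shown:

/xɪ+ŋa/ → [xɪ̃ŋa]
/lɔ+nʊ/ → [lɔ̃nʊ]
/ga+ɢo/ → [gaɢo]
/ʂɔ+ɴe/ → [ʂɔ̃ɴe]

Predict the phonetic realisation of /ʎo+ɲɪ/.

The data show regressive nasality assimilation (vowel nasalisation): /ɪ/ → [ɪ̃] before /ŋ/; /ɔ/ → [ɔ̃] before /n/; /ɔ/ → [ɔ̃] before /ɴ/ — a vowel is nasalised by an immediately following nasal consonant.
No change occurs in [gaɢo] because the vowel at the boundary is adjacent to an oral consonant, not a nasal (/a/ next to /ɢ/).
/o/ sits next to the nasal /ɲ/ and is therefore nasalised to [õ].

[ʎõɲɪ]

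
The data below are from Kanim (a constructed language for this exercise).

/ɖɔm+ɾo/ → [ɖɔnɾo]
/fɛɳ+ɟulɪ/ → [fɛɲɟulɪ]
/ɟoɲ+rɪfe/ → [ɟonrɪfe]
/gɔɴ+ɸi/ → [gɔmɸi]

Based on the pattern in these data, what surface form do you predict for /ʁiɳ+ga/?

The data show regressive place assimilation: /m/ → [n] before /ɾ/; /ɳ/ → [ɲ] before /ɟ/; /ɲ/ → [n] before /r/; /ɴ/ → [m] before /ɸ/. In each pair only place changes, matching the following consonant, while manner and voice stay constant.
/ɳ/ is a voiced retroflex nasal. The following trigger /g/ is velar, so /ɳ/ must become velar as well.
A voiced velar nasal is [ŋ], so the surface segment is [ŋ].

[ʁiŋga]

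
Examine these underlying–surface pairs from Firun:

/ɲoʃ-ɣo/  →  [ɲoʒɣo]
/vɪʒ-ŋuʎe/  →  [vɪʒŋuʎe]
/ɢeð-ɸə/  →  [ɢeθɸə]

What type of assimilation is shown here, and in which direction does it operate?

The segment that alternates is /ʃ/, which surfaces as [ʒ] when adjacent to /ɣ/.
The change voiceless → voiced matches the voicing of the following /ɣ/, identifying this as voicing assimilation.
Place and manner are unchanged, so the assimilation is partial, not total.
The other alternating form patterns the same way: /ð/ → [θ] before /ɸ/ (voiced → voiceless, matching voiceless) — only voicing changes, and always toward the following segment.
Nothing changes in [vɪʒŋuʎe]: there the adjacent consonants already agree in voicing (/ʒ/ and /ŋ/ are both voiced), so this form is consistent with the same rule.
The trigger is the following segment, so the direction is regressive (anticipatory).

regressive voicing assimilation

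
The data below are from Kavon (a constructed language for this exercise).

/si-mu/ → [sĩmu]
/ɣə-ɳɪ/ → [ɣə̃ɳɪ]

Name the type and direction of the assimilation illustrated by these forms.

regressive nasality assimilation (vowel nasalisation)

The vowel /i/ surfaces as nasalised [ĩ] next to the following nasal /m/ — it has acquired the [+nasal] feature of its neighbour.
Likewise in the remaining data: /ə/ → [ə̃] before /ɳ/ — each time a vowel is nasalised next to a following nasal.
Because the conditioning nasal is to the right of the vowel that changes, the process is regressive (anticipatory).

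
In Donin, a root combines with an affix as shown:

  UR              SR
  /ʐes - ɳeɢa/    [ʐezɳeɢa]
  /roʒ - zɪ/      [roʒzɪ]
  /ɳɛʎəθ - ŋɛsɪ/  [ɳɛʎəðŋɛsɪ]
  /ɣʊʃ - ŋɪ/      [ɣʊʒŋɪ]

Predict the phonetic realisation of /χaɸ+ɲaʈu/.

The data show regressive voicing assimilation: /s/ → [z] before /ɳ/; /θ/ → [ð] before /ŋ/; /ʃ/ → [ʒ] before /ŋ/. In each pair only voicing changes, matching the following consonant, while place and manner stay constant.
Nothing changes in [roʒzɪ]: there the adjacent consonants already agree in voicing (/ʒ/ and /z/ are both voiced), so this form is consistent with the same rule.
The rule targets /ɸ/ (voiceless bilabial fricative), which sits before the trigger /ɲ/ (voiced).
A voiced bilabial fricative is [β], so the surface segment is [β].

[χaβɲaʈu]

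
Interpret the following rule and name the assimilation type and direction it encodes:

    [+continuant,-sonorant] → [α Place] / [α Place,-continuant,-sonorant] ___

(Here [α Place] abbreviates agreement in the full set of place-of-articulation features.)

progressive place assimilation

The rule copies the place features (abbreviated [Place]) from the environment onto the target, so the assimilating feature is place.
Since the environment is written before the underscore, the trigger precedes the target; the direction is progressive.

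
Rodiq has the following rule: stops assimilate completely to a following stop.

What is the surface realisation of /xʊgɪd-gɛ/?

[xʊgɪggɛ]

/d/ is the segment targeted by the rule; it sits immediately before /g/, so it assimilates completely and surfaces as [g].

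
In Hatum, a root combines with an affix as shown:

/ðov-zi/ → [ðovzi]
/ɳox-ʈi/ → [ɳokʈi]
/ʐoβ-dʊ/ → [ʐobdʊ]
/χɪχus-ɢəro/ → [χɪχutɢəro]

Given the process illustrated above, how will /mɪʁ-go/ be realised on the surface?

The data show regressive manner assimilation: /x/ → [k] before /ʈ/; /β/ → [b] before /d/; /s/ → [t] before /ɢ/. In each pair only manner changes, matching the following consonant, while place and voice stay constant.
No alternation appears in [ðovzi]: there the adjacent consonants already agree in manner (/v/ and /z/ are both fricatives), so this form is consistent with the same rule.
/ʁ/ is a voiced uvular fricative. The following trigger /g/ is a stop, so /ʁ/ must become a stop as well.
A voiced uvular stop is [ɢ], so the surface segment is [ɢ].

[mɪɢgo]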